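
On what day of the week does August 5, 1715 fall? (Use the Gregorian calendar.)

Doomsday rule: the anchor day for the 1700s is Sunday. For year 15: 15÷12 = 1 r 3, and 3÷4 = 0, so 1+3+0 = 4.
Sunday + 4 ≡ Thursday — that's 1715's doomsday.
In August the doomsday date is Aug 8.
Aug 5 is 3 days before Aug 8; 3 mod 7 = 3, so Thursday − 3 = Monday.

Monday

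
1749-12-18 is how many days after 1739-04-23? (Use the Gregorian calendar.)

3892

Apr 23, 1739 → Apr 23, 1740: 366 days (Feb 29, 1740 is in that span).
Apr 23, 1740 → Apr 23, 1741: 365 days.
Apr 23, 1741 → Apr 23, 1742: 365 days.
Apr 23, 1742 → Apr 23, 1743: 365 days.
Apr 23, 1743 → Apr 23, 1744: 366 days (Feb 29, 1744 is in that span).
Apr 23, 1744 → Apr 23, 1745: 365 days.
Apr 23, 1745 → Apr 23, 1746: 365 days.
Apr 23, 1746 → Apr 23, 1747: 365 days.
Apr 23, 1747 → Apr 23, 1748: 366 days (Feb 29, 1748 is in that span).
Apr 23, 1748 → Apr 23, 1749: 365 days.
Apr 23, 1749 → May 23, 1749: 30 days (April has 30).
May 23, 1749 → Jun 23, 1749: 31 days (May has 31).
Jun 23, 1749 → Jul 23, 1749: 30 days (June has 30).
Jul 23, 1749 → Aug 23, 1749: 31 days (July has 31).
Aug 23, 1749 → Sep 23, 1749: 31 days (August has 31).
Sep 23, 1749 → Oct 23, 1749: 30 days (September has 30).
Oct 23, 1749 → Nov 23, 1749: 31 days (October has 31).
Nov 23, 1749 → Dec 18, 1749: 25 days.
Total: 3892 days.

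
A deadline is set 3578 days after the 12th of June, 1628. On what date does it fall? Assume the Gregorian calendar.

+365 (one year) → Jun 12, 1629 (3213 left).
+365 (one year) → Jun 12, 1630 (2848 left).
+365 (one year) → Jun 12, 1631 (2483 left).
+366 (one year; includes Feb 29, 1632) → Jun 12, 1632 (2117 left).
+365 (one year) → Jun 12, 1633 (1752 left).
+365 (one year) → Jun 12, 1634 (1387 left).
+365 (one year) → Jun 12, 1635 (1022 left).
+366 (one year; includes Feb 29, 1636) → Jun 12, 1636 (656 left).
+365 (one year) → Jun 12, 1637 (291 left).
Jun has 30 days: +19 → Jul 1, 1637 (272 left).
Jul has 31 days: +31 → Aug 1, 1637 (241 left).
Aug has 31 days: +31 → Sep 1, 1637 (210 left).
Sep has 30 days: +30 → Oct 1, 1637 (180 left).
Oct has 31 days: +31 → Nov 1, 1637 (149 left).
Nov has 30 days: +30 → Dec 1, 1637 (119 left).
Dec has 31 days: +31 → Jan 1, 1638 (88 left).
Jan has 31 days: +31 → Feb 1, 1638 (57 left).
Feb has 28 days: +28 → Mar 1, 1638 (29 left).
+29 → Mar 30, 1638.

March 30, 1638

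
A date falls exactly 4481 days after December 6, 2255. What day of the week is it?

Dec 6, 2255 is a Thursday.
4481 mod 7 = 1, so 4481 days after a Thursday is Thursday + 1 = Friday.

Friday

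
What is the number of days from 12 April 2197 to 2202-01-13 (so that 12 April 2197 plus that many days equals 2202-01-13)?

1736

Apr 12, 2197 → Apr 12, 2198: 365 days.
Apr 12, 2198 → Apr 12, 2199: 365 days.
Apr 12, 2199 → Apr 12, 2200: 365 days.
Apr 12, 2200 → Apr 12, 2201: 365 days.
Apr 12, 2201 → May 12, 2201: 30 days (April has 30).
May 12, 2201 → Jun 12, 2201: 31 days (May has 31).
Jun 12, 2201 → Jul 12, 2201: 30 days (June has 30).
Jul 12, 2201 → Aug 12, 2201: 31 days (July has 31).
Aug 12, 2201 → Sep 12, 2201: 31 days (August has 31).
Sep 12, 2201 → Oct 12, 2201: 30 days (September has 30).
Oct 12, 2201 → Nov 12, 2201: 31 days (October has 31).
Nov 12, 2201 → Dec 12, 2201: 30 days (November has 30).
Dec 12, 2201 → Jan 12, 2202: 31 days (December has 31).
Jan 12, 2202 → Jan 13, 2202: 1 days.
Total: 1736 days.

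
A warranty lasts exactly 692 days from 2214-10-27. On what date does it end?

+365 (one year) → Oct 27, 2215 (327 left).
Oct has 31 days: +5 → Nov 1, 2215 (322 left).
Nov has 30 days: +30 → Dec 1, 2215 (292 left).
Dec has 31 days: +31 → Jan 1, 2216 (261 left).
Jan has 31 days: +31 → Feb 1, 2216 (230 left).
Feb has 29 days: +29 → Mar 1, 2216 (201 left).
Mar has 31 days: +31 → Apr 1, 2216 (170 left).
Apr has 30 days: +30 → May 1, 2216 (140 left).
May has 31 days: +31 → Jun 1, 2216 (109 left).
Jun has 30 days: +30 → Jul 1, 2216 (79 left).
Jul has 31 days: +31 → Aug 1, 2216 (48 left).
Aug has 31 days: +31 → Sep 1, 2216 (17 left).
+17 → Sep 18, 2216.

September 18, 2216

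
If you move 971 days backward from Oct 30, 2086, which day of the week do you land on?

Friday

First find the weekday of Oct 30, 2086. Doomsday rule: the anchor day for the 2000s is Tuesday. For year 86: 86÷12 = 7 r 2, and 2÷4 = 0, so 7+2+0 = 9.
Tuesday + 9 ≡ Thursday — that's 2086's doomsday.
In October the doomsday date is Oct 10.
Oct 30 is 20 days after Oct 10; 20 mod 7 = 6, so Thursday + 6 = Wednesday.
971 mod 7 = 5, so 971 days before a Wednesday is Wednesday − 5 = Friday.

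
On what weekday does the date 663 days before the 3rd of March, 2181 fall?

Monday

First find the weekday of Mar 3, 2181. Doomsday rule: the anchor day for the 2100s is Sunday. For year 81: 81÷12 = 6 r 9, and 9÷4 = 2, so 6+9+2 = 17.
Sunday + 17 ≡ Wednesday — that's 2181's doomsday.
In March the doomsday date is Mar 14.
Mar 3 is 11 days before Mar 14; 11 mod 7 = 4, so Wednesday − 4 = Saturday.
663 mod 7 = 5, so 663 days before a Saturday is Saturday − 5 = Monday.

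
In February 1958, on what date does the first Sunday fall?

February 2, 1958

February 1, 1958 is a Saturday.
The first Sunday is therefore February 2 (1 days later).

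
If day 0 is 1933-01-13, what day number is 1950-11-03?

6503

Jan 13, 1933 → Jan 13, 1934: 365 days.
Jan 13, 1934 → Jan 13, 1935: 365 days.
Jan 13, 1935 → Jan 13, 1936: 365 days.
Jan 13, 1936 → Jan 13, 1937: 366 days (Feb 29, 1936 is in that span).
Jan 13, 1937 → Jan 13, 1938: 365 days.
Jan 13, 1938 → Jan 13, 1939: 365 days.
Jan 13, 1939 → Jan 13, 1940: 365 days.
Jan 13, 1940 → Jan 13, 1941: 366 days (Feb 29, 1940 is in that span).
Jan 13, 1941 → Jan 13, 1942: 365 days.
Jan 13, 1942 → Jan 13, 1943: 365 days.
Jan 13, 1943 → Jan 13, 1944: 365 days.
Jan 13, 1944 → Jan 13, 1945: 366 days (Feb 29, 1944 is in that span).
Jan 13, 1945 → Jan 13, 1946: 365 days.
Jan 13, 1946 → Jan 13, 1947: 365 days.
Jan 13, 1947 → Jan 13, 1948: 365 days.
Jan 13, 1948 → Jan 13, 1949: 366 days (Feb 29, 1948 is in that span).
Jan 13, 1949 → Jan 13, 1950: 365 days.
Jan 13, 1950 → Feb 13, 1950: 31 days (January has 31).
Feb 13, 1950 → Mar 13, 1950: 28 days (February has 28).
Mar 13, 1950 → Apr 13, 1950: 31 days (March has 31).
Apr 13, 1950 → May 13, 1950: 30 days (April has 30).
May 13, 1950 → Jun 13, 1950: 31 days (May has 31).
Jun 13, 1950 → Jul 13, 1950: 30 days (June has 30).
Jul 13, 1950 → Aug 13, 1950: 31 days (July has 31).
Aug 13, 1950 → Sep 13, 1950: 31 days (August has 31).
Sep 13, 1950 → Oct 13, 1950: 30 days (September has 30).
Oct 13, 1950 → Nov 3, 1950: 21 days.
Total: 6503 days.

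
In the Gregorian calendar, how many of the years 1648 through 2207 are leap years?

135

Multiples of 4 in [1648,2207]: 140.
Of those, multiples of 100: 6 (not leap unless ÷400).
Multiples of 400: 1.
Leap years = 140 − 6 + 1 = 135.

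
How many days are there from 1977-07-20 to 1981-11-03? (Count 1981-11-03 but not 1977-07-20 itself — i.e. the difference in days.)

1567

Jul 20, 1977 → Jul 20, 1978: 365 days.
Jul 20, 1978 → Jul 20, 1979: 365 days.
Jul 20, 1979 → Jul 20, 1980: 366 days (Feb 29, 1980 is in that span).
Jul 20, 1980 → Jul 20, 1981: 365 days.
Jul 20, 1981 → Aug 20, 1981: 31 days (July has 31).
Aug 20, 1981 → Sep 20, 1981: 31 days (August has 31).
Sep 20, 1981 → Oct 20, 1981: 30 days (September has 30).
Oct 20, 1981 → Nov 3, 1981: 14 days.
Total: 1567 days.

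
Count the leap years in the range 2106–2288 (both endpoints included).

Multiples of 4 in [2106,2288]: 46.
Of those, multiples of 100: 1 (not leap unless ÷400).
Multiples of 400: 0.
Leap years = 46 − 1 + 0 = 45.

45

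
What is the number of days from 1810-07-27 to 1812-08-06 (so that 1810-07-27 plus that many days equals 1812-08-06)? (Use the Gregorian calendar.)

Jul 27, 1810 → Jul 27, 1811: 365 days.
Jul 27, 1811 → Aug 27, 1811: 31 days (July has 31).
Aug 27, 1811 → Sep 27, 1811: 31 days (August has 31).
Sep 27, 1811 → Oct 27, 1811: 30 days (September has 30).
Oct 27, 1811 → Nov 27, 1811: 31 days (October has 31).
Nov 27, 1811 → Dec 27, 1811: 30 days (November has 30).
Dec 27, 1811 → Jan 27, 1812: 31 days (December has 31).
Jan 27, 1812 → Feb 27, 1812: 31 days (January has 31).
Feb 27, 1812 → Mar 27, 1812: 29 days (February has 29).
Mar 27, 1812 → Apr 27, 1812: 31 days (March has 31).
Apr 27, 1812 → May 27, 1812: 30 days (April has 30).
May 27, 1812 → Jun 27, 1812: 31 days (May has 31).
Jun 27, 1812 → Jul 27, 1812: 30 days (June has 30).
Jul 27, 1812 → Aug 6, 1812: 10 days.
Total: 741 days.

741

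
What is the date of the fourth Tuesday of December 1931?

December 1, 1931 is a Tuesday.
The first Tuesday is therefore December 1 (same day).
The fourth Tuesday is 1 + 3×7 = December 22.

December 22, 1931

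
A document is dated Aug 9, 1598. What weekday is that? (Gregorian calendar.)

Sunday

Doomsday rule: the anchor day for the 1500s is Wednesday. For year 98: 98÷12 = 8 r 2, and 2÷4 = 0, so 8+2+0 = 10.
Wednesday + 10 ≡ Saturday — that's 1598's doomsday.
In August the doomsday date is Aug 8.
Aug 9 is 1 day after Aug 8; 1 mod 7 = 1, so Saturday + 1 = Sunday.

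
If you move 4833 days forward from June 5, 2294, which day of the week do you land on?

First find the weekday of Jun 5, 2294. Doomsday rule: the anchor day for the 2200s is Friday. For year 94: 94÷12 = 7 r 10, and 10÷4 = 2, so 7+10+2 = 19.
Friday + 19 ≡ Wednesday — that's 2294's doomsday.
In June the doomsday date is Jun 6.
Jun 5 is 1 day before Jun 6; 1 mod 7 = 1, so Wednesday − 1 = Tuesday.
4833 mod 7 = 3, so 4833 days after a Tuesday is Tuesday + 3 = Friday.

Friday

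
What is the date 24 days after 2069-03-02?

+24 → Mar 26, 2069.

March 26, 2069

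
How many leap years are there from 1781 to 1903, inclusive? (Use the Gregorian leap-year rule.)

28

Multiples of 4 in [1781,1903]: 30.
Of those, multiples of 100: 2 (not leap unless ÷400).
Multiples of 400: 0.
Leap years = 30 − 2 + 0 = 28.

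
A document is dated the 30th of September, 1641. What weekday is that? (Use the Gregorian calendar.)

Doomsday rule: the anchor day for the 1600s is Tuesday. For year 41: 41÷12 = 3 r 5, and 5÷4 = 1, so 3+5+1 = 9.
Tuesday + 9 ≡ Thursday — that's 1641's doomsday.
In September the doomsday date is Sep 5.
Sep 30 is 25 days after Sep 5; 25 mod 7 = 4, so Thursday + 4 = Monday.

Monday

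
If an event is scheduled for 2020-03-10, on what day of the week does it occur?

Tuesday

January 1, 2020 is a Wednesday.
Jan 1, 2020 → Feb 1, 2020: 31 days (January has 31).
Feb 1, 2020 → Mar 1, 2020: 29 days (February has 29).
Mar 1, 2020 → Mar 10, 2020: 9 days.
Total: 69 days.
69 mod 7 = 6, so Wednesday + 6 = Tuesday.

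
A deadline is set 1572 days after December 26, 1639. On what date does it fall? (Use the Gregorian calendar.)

+366 (one year; includes Feb 29, 1640) → Dec 26, 1640 (1206 left).
+365 (one year) → Dec 26, 1641 (841 left).
+365 (one year) → Dec 26, 1642 (476 left).
+365 (one year) → Dec 26, 1643 (111 left).
Dec has 31 days: +6 → Jan 1, 1644 (105 left).
Jan has 31 days: +31 → Feb 1, 1644 (74 left).
Feb has 29 days: +29 → Mar 1, 1644 (45 left).
Mar has 31 days: +31 → Apr 1, 1644 (14 left).
+14 → Apr 15, 1644.

April 15, 1644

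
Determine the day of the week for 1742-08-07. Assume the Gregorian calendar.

Tuesday

Doomsday rule: the anchor day for the 1700s is Sunday. For year 42: 42÷12 = 3 r 6, and 6÷4 = 1, so 3+6+1 = 10.
Sunday + 10 ≡ Wednesday — that's 1742's doomsday.
In August the doomsday date is Aug 8.
Aug 7 is 1 day before Aug 8; 1 mod 7 = 1, so Wednesday − 1 = Tuesday.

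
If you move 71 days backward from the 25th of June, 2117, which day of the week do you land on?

First find the weekday of Jun 25, 2117. Doomsday rule: the anchor day for the 2100s is Sunday. For year 17: 17÷12 = 1 r 5, and 5÷4 = 1, so 1+5+1 = 7.
Sunday + 7 ≡ Sunday — that's 2117's doomsday.
In June the doomsday date is Jun 6.
Jun 25 is 19 days after Jun 6; 19 mod 7 = 5, so Sunday + 5 = Friday.
71 mod 7 = 1, so 71 days before a Friday is Friday − 1 = Thursday.

Thursday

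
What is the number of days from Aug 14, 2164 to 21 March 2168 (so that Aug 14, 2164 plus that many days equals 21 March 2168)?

Aug 14, 2164 → Aug 14, 2165: 365 days.
Aug 14, 2165 → Aug 14, 2166: 365 days.
Aug 14, 2166 → Aug 14, 2167: 365 days.
Aug 14, 2167 → Sep 14, 2167: 31 days (August has 31).
Sep 14, 2167 → Oct 14, 2167: 30 days (September has 30).
Oct 14, 2167 → Nov 14, 2167: 31 days (October has 31).
Nov 14, 2167 → Dec 14, 2167: 30 days (November has 30).
Dec 14, 2167 → Jan 14, 2168: 31 days (December has 31).
Jan 14, 2168 → Feb 14, 2168: 31 days (January has 31).
Feb 14, 2168 → Mar 14, 2168: 29 days (February has 29).
Mar 14, 2168 → Mar 21, 2168: 7 days.
Total: 1315 days.

1315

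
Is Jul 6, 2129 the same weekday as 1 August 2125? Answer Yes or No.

Yes

From Aug 1, 2125 to Jul 6, 2129 is 1435 days.
1435 mod 7 = 0, so they are the same weekday.
(Aug 1, 2125 is a Wednesday; Jul 6, 2129 is a Wednesday.)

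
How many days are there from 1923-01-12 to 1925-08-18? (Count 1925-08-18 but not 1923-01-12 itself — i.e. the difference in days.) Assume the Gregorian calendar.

Jan 12, 1923 → Jan 12, 1924: 365 days.
Jan 12, 1924 → Jan 12, 1925: 366 days (Feb 29, 1924 is in that span).
Jan 12, 1925 → Feb 12, 1925: 31 days (January has 31).
Feb 12, 1925 → Mar 12, 1925: 28 days (February has 28).
Mar 12, 1925 → Apr 12, 1925: 31 days (March has 31).
Apr 12, 1925 → May 12, 1925: 30 days (April has 30).
May 12, 1925 → Jun 12, 1925: 31 days (May has 31).
Jun 12, 1925 → Jul 12, 1925: 30 days (June has 30).
Jul 12, 1925 → Aug 12, 1925: 31 days (July has 31).
Aug 12, 1925 → Aug 18, 1925: 6 days.
Total: 949 days.

949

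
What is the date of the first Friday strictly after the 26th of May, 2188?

May 26, 2188 is a Monday.
From Monday to the next Friday is 4 days.
May 26, 2188 + 4 = May 30, 2188.

May 30, 2188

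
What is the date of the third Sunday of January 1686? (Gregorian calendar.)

January 20, 1686

January 1, 1686 is a Tuesday.
The first Sunday is therefore January 6 (5 days later).
The third Sunday is 6 + 2×7 = January 20.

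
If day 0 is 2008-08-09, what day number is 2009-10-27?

Aug 9, 2008 → Aug 9, 2009: 365 days.
Aug 9, 2009 → Sep 9, 2009: 31 days (August has 31).
Sep 9, 2009 → Oct 9, 2009: 30 days (September has 30).
Oct 9, 2009 → Oct 27, 2009: 18 days.
Total: 444 days.

444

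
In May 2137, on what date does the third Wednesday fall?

May 15, 2137

May 1, 2137 is a Wednesday.
The first Wednesday is therefore May 1 (same day).
The third Wednesday is 1 + 2×7 = May 15.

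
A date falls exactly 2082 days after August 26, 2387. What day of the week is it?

Saturday

Aug 26, 2387 is a Wednesday.
2082 mod 7 = 3, so 2082 days after a Wednesday is Wednesday + 3 = Saturday.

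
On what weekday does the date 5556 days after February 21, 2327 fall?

Saturday

Feb 21, 2327 is a Monday.
5556 mod 7 = 5, so 5556 days after a Monday is Monday + 5 = Saturday.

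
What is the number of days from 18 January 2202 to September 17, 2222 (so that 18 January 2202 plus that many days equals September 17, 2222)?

7547

Jan 18, 2202 → Jan 18, 2203: 365 days.
Jan 18, 2203 → Jan 18, 2204: 365 days.
Jan 18, 2204 → Jan 18, 2205: 366 days (Feb 29, 2204 is in that span).
Jan 18, 2205 → Jan 18, 2206: 365 days.
Jan 18, 2206 → Jan 18, 2207: 365 days.
Jan 18, 2207 → Jan 18, 2208: 365 days.
Jan 18, 2208 → Jan 18, 2209: 366 days (Feb 29, 2208 is in that span).
Jan 18, 2209 → Jan 18, 2210: 365 days.
Jan 18, 2210 → Jan 18, 2211: 365 days.
Jan 18, 2211 → Jan 18, 2212: 365 days.
Jan 18, 2212 → Jan 18, 2213: 366 days (Feb 29, 2212 is in that span).
Jan 18, 2213 → Jan 18, 2214: 365 days.
Jan 18, 2214 → Jan 18, 2215: 365 days.
Jan 18, 2215 → Jan 18, 2216: 365 days.
Jan 18, 2216 → Jan 18, 2217: 366 days (Feb 29, 2216 is in that span).
Jan 18, 2217 → Jan 18, 2218: 365 days.
Jan 18, 2218 → Jan 18, 2219: 365 days.
Jan 18, 2219 → Jan 18, 2220: 365 days.
Jan 18, 2220 → Jan 18, 2221: 366 days (Feb 29, 2220 is in that span).
Jan 18, 2221 → Jan 18, 2222: 365 days.
Jan 18, 2222 → Feb 18, 2222: 31 days (January has 31).
Feb 18, 2222 → Mar 18, 2222: 28 days (February has 28).
Mar 18, 2222 → Apr 18, 2222: 31 days (March has 31).
Apr 18, 2222 → May 18, 2222: 30 days (April has 30).
May 18, 2222 → Jun 18, 2222: 31 days (May has 31).
Jun 18, 2222 → Jul 18, 2222: 30 days (June has 30).
Jul 18, 2222 → Aug 18, 2222: 31 days (July has 31).
Aug 18, 2222 → Sep 17, 2222: 30 days.
Total: 7547 days.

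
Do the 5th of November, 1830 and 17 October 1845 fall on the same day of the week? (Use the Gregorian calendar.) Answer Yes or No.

From Nov 5, 1830 to Oct 17, 1845 is 5460 days.
5460 mod 7 = 0, so they are the same weekday.
(Nov 5, 1830 is a Friday; Oct 17, 1845 is a Friday.)

Yes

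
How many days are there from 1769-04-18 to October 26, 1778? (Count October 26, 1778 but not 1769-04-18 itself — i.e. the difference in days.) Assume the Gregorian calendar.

3478

Apr 18, 1769 → Apr 18, 1770: 365 days.
Apr 18, 1770 → Apr 18, 1771: 365 days.
Apr 18, 1771 → Apr 18, 1772: 366 days (Feb 29, 1772 is in that span).
Apr 18, 1772 → Apr 18, 1773: 365 days.
Apr 18, 1773 → Apr 18, 1774: 365 days.
Apr 18, 1774 → Apr 18, 1775: 365 days.
Apr 18, 1775 → Apr 18, 1776: 366 days (Feb 29, 1776 is in that span).
Apr 18, 1776 → Apr 18, 1777: 365 days.
Apr 18, 1777 → Apr 18, 1778: 365 days.
Apr 18, 1778 → May 18, 1778: 30 days (April has 30).
May 18, 1778 → Jun 18, 1778: 31 days (May has 31).
Jun 18, 1778 → Jul 18, 1778: 30 days (June has 30).
Jul 18, 1778 → Aug 18, 1778: 31 days (July has 31).
Aug 18, 1778 → Sep 18, 1778: 31 days (August has 31).
Sep 18, 1778 → Oct 18, 1778: 30 days (September has 30).
Oct 18, 1778 → Oct 26, 1778: 8 days.
Total: 3478 days.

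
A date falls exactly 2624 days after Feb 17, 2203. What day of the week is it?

First find the weekday of Feb 17, 2203. Doomsday rule: the anchor day for the 2200s is Friday. For year 03: 3÷12 = 0 r 3, and 3÷4 = 0, so 0+3+0 = 3.
Friday + 3 ≡ Monday — that's 2203's doomsday.
In February the doomsday date is Feb 28 (2203 is not a leap year).
Feb 17 is 11 days before Feb 28; 11 mod 7 = 4, so Monday − 4 = Thursday.
2624 mod 7 = 6, so 2624 days after a Thursday is Thursday + 6 = Wednesday.

Wednesday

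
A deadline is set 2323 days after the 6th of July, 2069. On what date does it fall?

November 15, 2075

+365 (one year) → Jul 6, 2070 (1958 left).
+365 (one year) → Jul 6, 2071 (1593 left).
+366 (one year; includes Feb 29, 2072) → Jul 6, 2072 (1227 left).
+365 (one year) → Jul 6, 2073 (862 left).
+365 (one year) → Jul 6, 2074 (497 left).
+365 (one year) → Jul 6, 2075 (132 left).
Jul has 31 days: +26 → Aug 1, 2075 (106 left).
Aug has 31 days: +31 → Sep 1, 2075 (75 left).
Sep has 30 days: +30 → Oct 1, 2075 (45 left).
Oct has 31 days: +31 → Nov 1, 2075 (14 left).
+14 → Nov 15, 2075.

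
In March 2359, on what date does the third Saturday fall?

March 1, 2359 is a Sunday.
The first Saturday is therefore March 7 (6 days later).
The third Saturday is 7 + 2×7 = March 21.

March 21, 2359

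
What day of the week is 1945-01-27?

Saturday

January 1, 1945 is a Monday.
Jan 1, 1945 → Jan 27, 1945: 26 days.
Total: 26 days.
26 mod 7 = 5, so Monday + 5 = Saturday.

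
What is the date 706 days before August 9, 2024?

−366 (one year; includes Feb 29, 2024) → Aug 9, 2023 (340 left).
−9 → Jul 31, 2023 (end of Jul, 31 days; 331 left).
−31 → Jun 30, 2023 (end of Jun, 30 days; 300 left).
−30 → May 31, 2023 (end of May, 31 days; 270 left).
−31 → Apr 30, 2023 (end of Apr, 30 days; 239 left).
−30 → Mar 31, 2023 (end of Mar, 31 days; 209 left).
−31 → Feb 28, 2023 (end of Feb, 28 days; 178 left).
−28 → Jan 31, 2023 (end of Jan, 31 days; 150 left).
−31 → Dec 31, 2022 (end of Dec, 31 days; 119 left).
−31 → Nov 30, 2022 (end of Nov, 30 days; 88 left).
−30 → Oct 31, 2022 (end of Oct, 31 days; 58 left).
−31 → Sep 30, 2022 (end of Sep, 30 days; 27 left).
−27 → Sep 3, 2022.

September 3, 2022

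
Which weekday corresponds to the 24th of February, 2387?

Tuesday

Doomsday rule: the anchor day for the 2300s is Wednesday. For year 87: 87÷12 = 7 r 3, and 3÷4 = 0, so 7+3+0 = 10.
Wednesday + 10 ≡ Saturday — that's 2387's doomsday.
In February the doomsday date is Feb 28 (2387 is not a leap year).
Feb 24 is 4 days before Feb 28; 4 mod 7 = 4, so Saturday − 4 = Tuesday.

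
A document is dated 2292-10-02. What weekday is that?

Sunday

Doomsday rule: the anchor day for the 2200s is Friday. For year 92: 92÷12 = 7 r 8, and 8÷4 = 2, so 7+8+2 = 17.
Friday + 17 ≡ Monday — that's 2292's doomsday.
In October the doomsday date is Oct 10.
Oct 2 is 8 days before Oct 10; 8 mod 7 = 1, so Monday − 1 = Sunday.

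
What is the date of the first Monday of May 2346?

May 1, 2346 is a Wednesday.
The first Monday is therefore May 6 (5 days later).

May 6, 2346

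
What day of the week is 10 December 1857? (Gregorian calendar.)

Thursday

Doomsday rule: the anchor day for the 1800s is Friday. For year 57: 57÷12 = 4 r 9, and 9÷4 = 2, so 4+9+2 = 15.
Friday + 15 ≡ Saturday — that's 1857's doomsday.
In December the doomsday date is Dec 12.
Dec 10 is 2 days before Dec 12; 2 mod 7 = 2, so Saturday − 2 = Thursday.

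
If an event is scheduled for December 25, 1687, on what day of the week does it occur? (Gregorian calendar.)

Thursday

Doomsday rule: the anchor day for the 1600s is Tuesday. For year 87: 87÷12 = 7 r 3, and 3÷4 = 0, so 7+3+0 = 10.
Tuesday + 10 ≡ Friday — that's 1687's doomsday.
In December the doomsday date is Dec 12.
Dec 25 is 13 days after Dec 12; 13 mod 7 = 6, so Friday + 6 = Thursday.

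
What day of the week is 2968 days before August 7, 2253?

Aug 7, 2253 is a Sunday.
2968 mod 7 = 0, so 2968 days before a Sunday is Sunday − 0 = Sunday.

Sunday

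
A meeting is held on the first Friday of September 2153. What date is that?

September 7, 2153

September 1, 2153 is a Saturday.
The first Friday is therefore September 7 (6 days later).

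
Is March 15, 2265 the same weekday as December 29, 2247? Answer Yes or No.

Yes

From Dec 29, 2247 to Mar 15, 2265 is 6286 days.
6286 mod 7 = 0, so they are the same weekday.
(Dec 29, 2247 is a Wednesday; Mar 15, 2265 is a Wednesday.)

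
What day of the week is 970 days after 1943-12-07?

Saturday

Dec 7, 1943 is a Tuesday.
970 mod 7 = 4, so 970 days after a Tuesday is Tuesday + 4 = Saturday.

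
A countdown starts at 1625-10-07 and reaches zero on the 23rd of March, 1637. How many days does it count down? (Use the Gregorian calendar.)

4185

Oct 7, 1625 → Oct 7, 1626: 365 days.
Oct 7, 1626 → Oct 7, 1627: 365 days.
Oct 7, 1627 → Oct 7, 1628: 366 days (Feb 29, 1628 is in that span).
Oct 7, 1628 → Oct 7, 1629: 365 days.
Oct 7, 1629 → Oct 7, 1630: 365 days.
Oct 7, 1630 → Oct 7, 1631: 365 days.
Oct 7, 1631 → Oct 7, 1632: 366 days (Feb 29, 1632 is in that span).
Oct 7, 1632 → Oct 7, 1633: 365 days.
Oct 7, 1633 → Oct 7, 1634: 365 days.
Oct 7, 1634 → Oct 7, 1635: 365 days.
Oct 7, 1635 → Oct 7, 1636: 366 days (Feb 29, 1636 is in that span).
Oct 7, 1636 → Nov 7, 1636: 31 days (October has 31).
Nov 7, 1636 → Dec 7, 1636: 30 days (November has 30).
Dec 7, 1636 → Jan 7, 1637: 31 days (December has 31).
Jan 7, 1637 → Feb 7, 1637: 31 days (January has 31).
Feb 7, 1637 → Mar 7, 1637: 28 days (February has 28).
Mar 7, 1637 → Mar 23, 1637: 16 days.
Total: 4185 days.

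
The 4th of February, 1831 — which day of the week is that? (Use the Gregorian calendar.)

Friday

January 1, 1831 is a Saturday.
Jan 1, 1831 → Feb 1, 1831: 31 days (January has 31).
Feb 1, 1831 → Feb 4, 1831: 3 days.
Total: 34 days.
34 mod 7 = 6, so Saturday + 6 = Friday.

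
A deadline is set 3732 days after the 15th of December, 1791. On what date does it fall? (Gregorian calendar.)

March 5, 1802

+366 (one year; includes Feb 29, 1792) → Dec 15, 1792 (3366 left).
+365 (one year) → Dec 15, 1793 (3001 left).
+365 (one year) → Dec 15, 1794 (2636 left).
+365 (one year) → Dec 15, 1795 (2271 left).
+366 (one year; includes Feb 29, 1796) → Dec 15, 1796 (1905 left).
+365 (one year) → Dec 15, 1797 (1540 left).
+365 (one year) → Dec 15, 1798 (1175 left).
+365 (one year) → Dec 15, 1799 (810 left).
+365 (one year) → Dec 15, 1800 (445 left).
+365 (one year) → Dec 15, 1801 (80 left).
Dec has 31 days: +17 → Jan 1, 1802 (63 left).
Jan has 31 days: +31 → Feb 1, 1802 (32 left).
Feb has 28 days: +28 → Mar 1, 1802 (4 left).
+4 → Mar 5, 1802.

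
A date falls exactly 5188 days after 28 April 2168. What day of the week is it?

First find the weekday of Apr 28, 2168. Doomsday rule: the anchor day for the 2100s is Sunday. For year 68: 68÷12 = 5 r 8, and 8÷4 = 2, so 5+8+2 = 15.
Sunday + 15 ≡ Monday — that's 2168's doomsday.
In April the doomsday date is Apr 4.
Apr 28 is 24 days after Apr 4; 24 mod 7 = 3, so Monday + 3 = Thursday.
5188 mod 7 = 1, so 5188 days after a Thursday is Thursday + 1 = Friday.

Friday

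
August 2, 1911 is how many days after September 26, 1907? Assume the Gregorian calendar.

Sep 26, 1907 → Sep 26, 1908: 366 days (Feb 29, 1908 is in that span).
Sep 26, 1908 → Sep 26, 1909: 365 days.
Sep 26, 1909 → Sep 26, 1910: 365 days.
Sep 26, 1910 → Oct 26, 1910: 30 days (September has 30).
Oct 26, 1910 → Nov 26, 1910: 31 days (October has 31).
Nov 26, 1910 → Dec 26, 1910: 30 days (November has 30).
Dec 26, 1910 → Jan 26, 1911: 31 days (December has 31).
Jan 26, 1911 → Feb 26, 1911: 31 days (January has 31).
Feb 26, 1911 → Mar 26, 1911: 28 days (February has 28).
Mar 26, 1911 → Apr 26, 1911: 31 days (March has 31).
Apr 26, 1911 → May 26, 1911: 30 days (April has 30).
May 26, 1911 → Jun 26, 1911: 31 days (May has 31).
Jun 26, 1911 → Jul 26, 1911: 30 days (June has 30).
Jul 26, 1911 → Aug 2, 1911: 7 days.
Total: 1406 days.

1406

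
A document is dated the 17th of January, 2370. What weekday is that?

Saturday

Doomsday rule: the anchor day for the 2300s is Wednesday. For year 70: 70÷12 = 5 r 10, and 10÷4 = 2, so 5+10+2 = 17.
Wednesday + 17 ≡ Saturday — that's 2370's doomsday.
In January the doomsday date is Jan 3 (2370 is not a leap year).
Jan 17 is 14 days after Jan 3; 14 mod 7 = 0, so Saturday + 0 = Saturday.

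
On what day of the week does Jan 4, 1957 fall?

Friday

Doomsday rule: the anchor day for the 1900s is Wednesday. For year 57: 57÷12 = 4 r 9, and 9÷4 = 2, so 4+9+2 = 15.
Wednesday + 15 ≡ Thursday — that's 1957's doomsday.
In January the doomsday date is Jan 3 (1957 is not a leap year).
Jan 4 is 1 day after Jan 3; 1 mod 7 = 1, so Thursday + 1 = Friday.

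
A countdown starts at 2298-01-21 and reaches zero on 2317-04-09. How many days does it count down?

Jan 21, 2298 → Jan 21, 2299: 365 days.
Jan 21, 2299 → Jan 21, 2300: 365 days.
Jan 21, 2300 → Jan 21, 2301: 365 days.
Jan 21, 2301 → Jan 21, 2302: 365 days.
Jan 21, 2302 → Jan 21, 2303: 365 days.
Jan 21, 2303 → Jan 21, 2304: 365 days.
Jan 21, 2304 → Jan 21, 2305: 366 days (Feb 29, 2304 is in that span).
Jan 21, 2305 → Jan 21, 2306: 365 days.
Jan 21, 2306 → Jan 21, 2307: 365 days.
Jan 21, 2307 → Jan 21, 2308: 365 days.
Jan 21, 2308 → Jan 21, 2309: 366 days (Feb 29, 2308 is in that span).
Jan 21, 2309 → Jan 21, 2310: 365 days.
Jan 21, 2310 → Jan 21, 2311: 365 days.
Jan 21, 2311 → Jan 21, 2312: 365 days.
Jan 21, 2312 → Jan 21, 2313: 366 days (Feb 29, 2312 is in that span).
Jan 21, 2313 → Jan 21, 2314: 365 days.
Jan 21, 2314 → Jan 21, 2315: 365 days.
Jan 21, 2315 → Jan 21, 2316: 365 days.
Jan 21, 2316 → Jan 21, 2317: 366 days (Feb 29, 2316 is in that span).
Jan 21, 2317 → Feb 21, 2317: 31 days (January has 31).
Feb 21, 2317 → Mar 21, 2317: 28 days (February has 28).
Mar 21, 2317 → Apr 9, 2317: 19 days.
Total: 7017 days.

7017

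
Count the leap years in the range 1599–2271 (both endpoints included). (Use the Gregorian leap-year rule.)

Multiples of 4 in [1599,2271]: 168.
Of those, multiples of 100: 7 (not leap unless ÷400).
Multiples of 400: 2.
Leap years = 168 − 7 + 2 = 163.

163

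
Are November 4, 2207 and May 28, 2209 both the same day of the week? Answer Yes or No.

No

From Nov 4, 2207 to May 28, 2209 is 571 days.
571 mod 7 = 4, so they are different weekdays.
(Nov 4, 2207 is a Wednesday; May 28, 2209 is a Sunday.)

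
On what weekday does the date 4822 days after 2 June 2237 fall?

Thursday

Jun 2, 2237 is a Friday.
4822 mod 7 = 6, so 4822 days after a Friday is Friday + 6 = Thursday.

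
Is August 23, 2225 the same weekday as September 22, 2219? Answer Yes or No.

No

From Sep 22, 2219 to Aug 23, 2225 is 2162 days.
2162 mod 7 = 6, so they are different weekdays.
(Sep 22, 2219 is a Wednesday; Aug 23, 2225 is a Tuesday.)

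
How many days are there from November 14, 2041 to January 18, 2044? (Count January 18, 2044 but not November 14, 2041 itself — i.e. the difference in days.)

Nov 14, 2041 → Nov 14, 2042: 365 days.
Nov 14, 2042 → Nov 14, 2043: 365 days.
Nov 14, 2043 → Dec 14, 2043: 30 days (November has 30).
Dec 14, 2043 → Jan 14, 2044: 31 days (December has 31).
Jan 14, 2044 → Jan 18, 2044: 4 days.
Total: 795 days.

795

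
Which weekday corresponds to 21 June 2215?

Wednesday

Doomsday rule: the anchor day for the 2200s is Friday. For year 15: 15÷12 = 1 r 3, and 3÷4 = 0, so 1+3+0 = 4.
Friday + 4 ≡ Tuesday — that's 2215's doomsday.
In June the doomsday date is Jun 6.
Jun 21 is 15 days after Jun 6; 15 mod 7 = 1, so Tuesday + 1 = Wednesday.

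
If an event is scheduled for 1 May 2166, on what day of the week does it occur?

Doomsday rule: the anchor day for the 2100s is Sunday. For year 66: 66÷12 = 5 r 6, and 6÷4 = 1, so 5+6+1 = 12.
Sunday + 12 ≡ Friday — that's 2166's doomsday.
In May the doomsday date is May 9.
May 1 is 8 days before May 9; 8 mod 7 = 1, so Friday − 1 = Thursday.

Thursday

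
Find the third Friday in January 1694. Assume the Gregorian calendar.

January 15, 1694

January 1, 1694 is a Friday.
The first Friday is therefore January 1 (same day).
The third Friday is 1 + 2×7 = January 15.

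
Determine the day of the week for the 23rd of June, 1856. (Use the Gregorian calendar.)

Doomsday rule: the anchor day for the 1800s is Friday. For year 56: 56÷12 = 4 r 8, and 8÷4 = 2, so 4+8+2 = 14.
Friday + 14 ≡ Friday — that's 1856's doomsday.
In June the doomsday date is Jun 6.
Jun 23 is 17 days after Jun 6; 17 mod 7 = 3, so Friday + 3 = Monday.

Monday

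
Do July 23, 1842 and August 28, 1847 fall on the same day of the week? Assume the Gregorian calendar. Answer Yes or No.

Yes

From Jul 23, 1842 to Aug 28, 1847 is 1862 days.
1862 mod 7 = 0, so they are the same weekday.
(Jul 23, 1842 is a Saturday; Aug 28, 1847 is a Saturday.)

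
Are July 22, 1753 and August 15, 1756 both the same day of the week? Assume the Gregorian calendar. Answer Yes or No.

Yes

From Jul 22, 1753 to Aug 15, 1756 is 1120 days.
1120 mod 7 = 0, so they are the same weekday.
(Jul 22, 1753 is a Sunday; Aug 15, 1756 is a Sunday.)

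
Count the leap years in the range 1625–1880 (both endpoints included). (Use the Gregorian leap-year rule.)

62

Multiples of 4 in [1625,1880]: 64.
Of those, multiples of 100: 2 (not leap unless ÷400).
Multiples of 400: 0.
Leap years = 64 − 2 + 0 = 62.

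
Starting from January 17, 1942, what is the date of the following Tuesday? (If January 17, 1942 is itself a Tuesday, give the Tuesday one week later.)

January 20, 1942

Jan 17, 1942 is a Saturday.
From Saturday to the next Tuesday is 3 days.
Jan 17, 1942 + 3 = Jan 20, 1942.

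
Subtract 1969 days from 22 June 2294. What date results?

January 30, 2289

−365 (one year) → Jun 22, 2293 (1604 left).
−365 (one year) → Jun 22, 2292 (1239 left).
−366 (one year; includes Feb 29, 2292) → Jun 22, 2291 (873 left).
−365 (one year) → Jun 22, 2290 (508 left).
−365 (one year) → Jun 22, 2289 (143 left).
−22 → May 31, 2289 (end of May, 31 days; 121 left).
−31 → Apr 30, 2289 (end of Apr, 30 days; 90 left).
−30 → Mar 31, 2289 (end of Mar, 31 days; 60 left).
−31 → Feb 28, 2289 (end of Feb, 28 days; 29 left).
−28 → Jan 31, 2289 (end of Jan, 31 days; 1 left).
−1 → Jan 30, 2289.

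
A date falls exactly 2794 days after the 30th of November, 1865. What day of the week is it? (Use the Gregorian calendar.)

First find the weekday of Nov 30, 1865. Doomsday rule: the anchor day for the 1800s is Friday. For year 65: 65÷12 = 5 r 5, and 5÷4 = 1, so 5+5+1 = 11.
Friday + 11 ≡ Tuesday — that's 1865's doomsday.
In November the doomsday date is Nov 7.
Nov 30 is 23 days after Nov 7; 23 mod 7 = 2, so Tuesday + 2 = Thursday.
2794 mod 7 = 1, so 2794 days after a Thursday is Thursday + 1 = Friday.

Friday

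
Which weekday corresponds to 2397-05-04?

Sunday

Doomsday rule: the anchor day for the 2300s is Wednesday. For year 97: 97÷12 = 8 r 1, and 1÷4 = 0, so 8+1+0 = 9.
Wednesday + 9 ≡ Friday — that's 2397's doomsday.
In May the doomsday date is May 9.
May 4 is 5 days before May 9; 5 mod 7 = 5, so Friday − 5 = Sunday.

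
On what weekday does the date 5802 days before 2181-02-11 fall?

First find the weekday of Feb 11, 2181. Doomsday rule: the anchor day for the 2100s is Sunday. For year 81: 81÷12 = 6 r 9, and 9÷4 = 2, so 6+9+2 = 17.
Sunday + 17 ≡ Wednesday — that's 2181's doomsday.
In February the doomsday date is Feb 28 (2181 is not a leap year).
Feb 11 is 17 days before Feb 28; 17 mod 7 = 3, so Wednesday − 3 = Sunday.
5802 mod 7 = 6, so 5802 days before a Sunday is Sunday − 6 = Monday.

Monday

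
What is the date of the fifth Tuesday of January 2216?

January 30, 2216

January 1, 2216 is a Monday.
The first Tuesday is therefore January 2 (1 days later).
The fifth Tuesday is 2 + 4×7 = January 30.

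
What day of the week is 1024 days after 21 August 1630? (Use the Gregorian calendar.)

Friday

Aug 21, 1630 is a Wednesday.
1024 mod 7 = 2, so 1024 days after a Wednesday is Wednesday + 2 = Friday.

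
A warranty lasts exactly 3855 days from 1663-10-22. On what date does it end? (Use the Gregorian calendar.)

+366 (one year; includes Feb 29, 1664) → Oct 22, 1664 (3489 left).
+365 (one year) → Oct 22, 1665 (3124 left).
+365 (one year) → Oct 22, 1666 (2759 left).
+365 (one year) → Oct 22, 1667 (2394 left).
+366 (one year; includes Feb 29, 1668) → Oct 22, 1668 (2028 left).
+365 (one year) → Oct 22, 1669 (1663 left).
+365 (one year) → Oct 22, 1670 (1298 left).
+365 (one year) → Oct 22, 1671 (933 left).
+366 (one year; includes Feb 29, 1672) → Oct 22, 1672 (567 left).
+365 (one year) → Oct 22, 1673 (202 left).
Oct has 31 days: +10 → Nov 1, 1673 (192 left).
Nov has 30 days: +30 → Dec 1, 1673 (162 left).
Dec has 31 days: +31 → Jan 1, 1674 (131 left).
Jan has 31 days: +31 → Feb 1, 1674 (100 left).
Feb has 28 days: +28 → Mar 1, 1674 (72 left).
Mar has 31 days: +31 → Apr 1, 1674 (41 left).
Apr has 30 days: +30 → May 1, 1674 (11 left).
+11 → May 12, 1674.

May 12, 1674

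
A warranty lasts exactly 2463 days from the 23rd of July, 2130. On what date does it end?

+365 (one year) → Jul 23, 2131 (2098 left).
+366 (one year; includes Feb 29, 2132) → Jul 23, 2132 (1732 left).
+365 (one year) → Jul 23, 2133 (1367 left).
+365 (one year) → Jul 23, 2134 (1002 left).
+365 (one year) → Jul 23, 2135 (637 left).
+366 (one year; includes Feb 29, 2136) → Jul 23, 2136 (271 left).
Jul has 31 days: +9 → Aug 1, 2136 (262 left).
Aug has 31 days: +31 → Sep 1, 2136 (231 left).
Sep has 30 days: +30 → Oct 1, 2136 (201 left).
Oct has 31 days: +31 → Nov 1, 2136 (170 left).
Nov has 30 days: +30 → Dec 1, 2136 (140 left).
Dec has 31 days: +31 → Jan 1, 2137 (109 left).
Jan has 31 days: +31 → Feb 1, 2137 (78 left).
Feb has 28 days: +28 → Mar 1, 2137 (50 left).
Mar has 31 days: +31 → Apr 1, 2137 (19 left).
+19 → Apr 20, 2137.

April 20, 2137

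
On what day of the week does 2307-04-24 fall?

Doomsday rule: the anchor day for the 2300s is Wednesday. For year 07: 7÷12 = 0 r 7, and 7÷4 = 1, so 0+7+1 = 8.
Wednesday + 8 ≡ Thursday — that's 2307's doomsday.
In April the doomsday date is Apr 4.
Apr 24 is 20 days after Apr 4; 20 mod 7 = 6, so Thursday + 6 = Wednesday.

Wednesday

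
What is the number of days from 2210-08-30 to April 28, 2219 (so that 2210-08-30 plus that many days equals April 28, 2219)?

3163

Aug 30, 2210 → Aug 30, 2211: 365 days.
Aug 30, 2211 → Aug 30, 2212: 366 days (Feb 29, 2212 is in that span).
Aug 30, 2212 → Aug 30, 2213: 365 days.
Aug 30, 2213 → Aug 30, 2214: 365 days.
Aug 30, 2214 → Aug 30, 2215: 365 days.
Aug 30, 2215 → Aug 30, 2216: 366 days (Feb 29, 2216 is in that span).
Aug 30, 2216 → Aug 30, 2217: 365 days.
Aug 30, 2217 → Aug 30, 2218: 365 days.
Aug 30, 2218 → Sep 30, 2218: 31 days (August has 31).
Sep 30, 2218 → Oct 30, 2218: 30 days (September has 30).
Oct 30, 2218 → Nov 30, 2218: 31 days (October has 31).
Nov 30, 2218 → Dec 30, 2218: 30 days (November has 30).
Dec 30, 2218 → Jan 30, 2219: 31 days (December has 31).
Jan 30, 2219 → Feb 28, 2219: 29 days (January has 31).
Feb 28, 2219 → Mar 28, 2219: 28 days (February has 28).
Mar 28, 2219 → Apr 28, 2219: 31 days.
Total: 3163 days.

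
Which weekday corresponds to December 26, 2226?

Doomsday rule: the anchor day for the 2200s is Friday. For year 26: 26÷12 = 2 r 2, and 2÷4 = 0, so 2+2+0 = 4.
Friday + 4 ≡ Tuesday — that's 2226's doomsday.
In December the doomsday date is Dec 12.
Dec 26 is 14 days after Dec 12; 14 mod 7 = 0, so Tuesday + 0 = Tuesday.

Tuesday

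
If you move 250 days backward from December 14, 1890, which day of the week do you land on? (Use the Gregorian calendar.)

Tuesday

First find the weekday of Dec 14, 1890. Doomsday rule: the anchor day for the 1800s is Friday. For year 90: 90÷12 = 7 r 6, and 6÷4 = 1, so 7+6+1 = 14.
Friday + 14 ≡ Friday — that's 1890's doomsday.
In December the doomsday date is Dec 12.
Dec 14 is 2 days after Dec 12; 2 mod 7 = 2, so Friday + 2 = Sunday.
250 mod 7 = 5, so 250 days before a Sunday is Sunday − 5 = Tuesday.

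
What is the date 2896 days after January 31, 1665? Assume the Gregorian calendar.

+365 (one year) → Jan 31, 1666 (2531 left).
+365 (one year) → Jan 31, 1667 (2166 left).
+365 (one year) → Jan 31, 1668 (1801 left).
+366 (one year; includes Feb 29, 1668) → Jan 31, 1669 (1435 left).
+365 (one year) → Jan 31, 1670 (1070 left).
+365 (one year) → Jan 31, 1671 (705 left).
+365 (one year) → Jan 31, 1672 (340 left).
Jan has 31 days: +1 → Feb 1, 1672 (339 left).
Feb has 29 days: +29 → Mar 1, 1672 (310 left).
Mar has 31 days: +31 → Apr 1, 1672 (279 left).
Apr has 30 days: +30 → May 1, 1672 (249 left).
May has 31 days: +31 → Jun 1, 1672 (218 left).
Jun has 30 days: +30 → Jul 1, 1672 (188 left).
Jul has 31 days: +31 → Aug 1, 1672 (157 left).
Aug has 31 days: +31 → Sep 1, 1672 (126 left).
Sep has 30 days: +30 → Oct 1, 1672 (96 left).
Oct has 31 days: +31 → Nov 1, 1672 (65 left).
Nov has 30 days: +30 → Dec 1, 1672 (35 left).
Dec has 31 days: +31 → Jan 1, 1673 (4 left).
+4 → Jan 5, 1673.

January 5, 1673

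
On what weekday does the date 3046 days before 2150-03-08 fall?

Saturday

Mar 8, 2150 is a Sunday.
3046 mod 7 = 1, so 3046 days before a Sunday is Sunday − 1 = Saturday.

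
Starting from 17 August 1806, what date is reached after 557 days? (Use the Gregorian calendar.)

+365 (one year) → Aug 17, 1807 (192 left).
Aug has 31 days: +15 → Sep 1, 1807 (177 left).
Sep has 30 days: +30 → Oct 1, 1807 (147 left).
Oct has 31 days: +31 → Nov 1, 1807 (116 left).
Nov has 30 days: +30 → Dec 1, 1807 (86 left).
Dec has 31 days: +31 → Jan 1, 1808 (55 left).
Jan has 31 days: +31 → Feb 1, 1808 (24 left).
+24 → Feb 25, 1808.

February 25, 1808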